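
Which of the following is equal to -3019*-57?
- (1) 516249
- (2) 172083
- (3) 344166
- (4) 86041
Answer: 2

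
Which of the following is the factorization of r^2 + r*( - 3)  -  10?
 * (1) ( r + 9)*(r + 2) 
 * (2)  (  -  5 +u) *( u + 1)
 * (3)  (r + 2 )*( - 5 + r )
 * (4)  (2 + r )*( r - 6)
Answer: 3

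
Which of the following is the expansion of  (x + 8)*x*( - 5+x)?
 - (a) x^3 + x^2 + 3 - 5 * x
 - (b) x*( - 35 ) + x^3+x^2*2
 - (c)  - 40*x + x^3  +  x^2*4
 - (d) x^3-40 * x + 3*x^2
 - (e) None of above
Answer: d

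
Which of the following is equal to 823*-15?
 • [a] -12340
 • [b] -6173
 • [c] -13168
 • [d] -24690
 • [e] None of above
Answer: e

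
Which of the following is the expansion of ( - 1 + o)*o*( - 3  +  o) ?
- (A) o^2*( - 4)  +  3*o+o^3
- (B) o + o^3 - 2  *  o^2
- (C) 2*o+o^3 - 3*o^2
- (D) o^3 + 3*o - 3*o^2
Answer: A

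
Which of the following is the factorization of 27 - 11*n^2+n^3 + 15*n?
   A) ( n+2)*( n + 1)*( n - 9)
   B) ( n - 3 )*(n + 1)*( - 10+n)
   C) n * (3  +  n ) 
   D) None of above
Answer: D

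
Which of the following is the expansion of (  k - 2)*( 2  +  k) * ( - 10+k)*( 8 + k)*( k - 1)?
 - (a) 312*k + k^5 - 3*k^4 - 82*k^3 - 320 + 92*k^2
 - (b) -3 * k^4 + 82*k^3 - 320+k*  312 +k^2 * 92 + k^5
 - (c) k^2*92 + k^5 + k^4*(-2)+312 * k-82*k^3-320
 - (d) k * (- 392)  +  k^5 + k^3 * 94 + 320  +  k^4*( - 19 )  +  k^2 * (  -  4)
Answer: a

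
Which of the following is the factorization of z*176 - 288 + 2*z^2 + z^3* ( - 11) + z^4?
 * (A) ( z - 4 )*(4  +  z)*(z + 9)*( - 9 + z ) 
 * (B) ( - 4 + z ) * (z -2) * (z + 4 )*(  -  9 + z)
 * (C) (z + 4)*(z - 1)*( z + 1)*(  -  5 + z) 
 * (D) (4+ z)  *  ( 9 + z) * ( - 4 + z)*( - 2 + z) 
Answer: B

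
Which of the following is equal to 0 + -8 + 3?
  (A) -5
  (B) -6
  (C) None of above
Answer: A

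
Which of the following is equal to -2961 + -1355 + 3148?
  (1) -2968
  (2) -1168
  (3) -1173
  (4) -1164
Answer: 2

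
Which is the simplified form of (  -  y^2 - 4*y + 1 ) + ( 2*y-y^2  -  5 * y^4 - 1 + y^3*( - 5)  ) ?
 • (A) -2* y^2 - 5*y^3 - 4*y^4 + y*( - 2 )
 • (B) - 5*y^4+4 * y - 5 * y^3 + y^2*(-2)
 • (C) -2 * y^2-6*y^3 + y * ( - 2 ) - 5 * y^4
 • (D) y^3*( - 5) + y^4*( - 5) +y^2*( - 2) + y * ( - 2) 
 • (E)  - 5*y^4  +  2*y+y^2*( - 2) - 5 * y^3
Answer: D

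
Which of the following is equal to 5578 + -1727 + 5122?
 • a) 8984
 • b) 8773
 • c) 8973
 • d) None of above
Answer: c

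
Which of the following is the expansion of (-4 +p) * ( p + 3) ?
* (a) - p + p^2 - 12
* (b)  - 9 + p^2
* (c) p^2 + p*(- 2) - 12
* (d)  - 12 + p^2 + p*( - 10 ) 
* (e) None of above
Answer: a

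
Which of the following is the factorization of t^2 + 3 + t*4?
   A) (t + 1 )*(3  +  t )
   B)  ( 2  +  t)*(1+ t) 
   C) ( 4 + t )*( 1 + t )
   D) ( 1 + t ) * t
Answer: A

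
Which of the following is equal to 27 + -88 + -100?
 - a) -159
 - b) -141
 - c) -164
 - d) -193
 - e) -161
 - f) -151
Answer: e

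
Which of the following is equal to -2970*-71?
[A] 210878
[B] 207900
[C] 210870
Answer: C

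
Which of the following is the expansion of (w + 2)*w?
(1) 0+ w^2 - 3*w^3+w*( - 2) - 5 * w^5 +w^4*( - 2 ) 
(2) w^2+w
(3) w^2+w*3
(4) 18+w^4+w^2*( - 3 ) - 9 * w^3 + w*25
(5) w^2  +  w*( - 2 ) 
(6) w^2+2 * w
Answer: 6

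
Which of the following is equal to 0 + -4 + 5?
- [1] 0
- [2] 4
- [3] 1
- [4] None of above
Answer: 3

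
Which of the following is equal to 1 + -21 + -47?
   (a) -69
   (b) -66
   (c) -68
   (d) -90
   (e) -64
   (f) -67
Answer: f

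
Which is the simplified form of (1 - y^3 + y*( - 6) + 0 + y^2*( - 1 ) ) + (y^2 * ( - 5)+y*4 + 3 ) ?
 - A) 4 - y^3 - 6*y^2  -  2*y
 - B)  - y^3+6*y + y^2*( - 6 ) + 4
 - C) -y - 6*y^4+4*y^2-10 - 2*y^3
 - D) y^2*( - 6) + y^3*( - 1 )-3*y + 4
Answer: A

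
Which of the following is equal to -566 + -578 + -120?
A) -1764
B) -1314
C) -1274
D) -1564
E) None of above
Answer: E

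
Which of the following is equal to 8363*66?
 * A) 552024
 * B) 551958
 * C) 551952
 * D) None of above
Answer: B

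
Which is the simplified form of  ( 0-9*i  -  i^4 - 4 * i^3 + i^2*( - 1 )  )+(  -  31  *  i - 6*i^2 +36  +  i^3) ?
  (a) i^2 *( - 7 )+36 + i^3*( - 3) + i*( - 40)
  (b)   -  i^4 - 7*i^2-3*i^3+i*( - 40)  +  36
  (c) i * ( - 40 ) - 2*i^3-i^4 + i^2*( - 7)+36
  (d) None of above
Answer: b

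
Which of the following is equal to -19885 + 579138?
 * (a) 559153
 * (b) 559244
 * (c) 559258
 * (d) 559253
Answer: d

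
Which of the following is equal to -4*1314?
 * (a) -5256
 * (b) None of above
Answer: a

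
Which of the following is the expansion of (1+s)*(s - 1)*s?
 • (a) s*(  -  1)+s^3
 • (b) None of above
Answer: a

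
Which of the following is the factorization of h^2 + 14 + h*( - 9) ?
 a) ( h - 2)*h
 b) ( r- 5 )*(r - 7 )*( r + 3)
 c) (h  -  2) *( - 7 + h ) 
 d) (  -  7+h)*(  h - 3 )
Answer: c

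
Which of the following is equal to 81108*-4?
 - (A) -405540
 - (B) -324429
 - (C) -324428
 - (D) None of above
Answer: D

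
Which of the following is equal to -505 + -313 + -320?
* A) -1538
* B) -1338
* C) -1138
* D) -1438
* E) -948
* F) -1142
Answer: C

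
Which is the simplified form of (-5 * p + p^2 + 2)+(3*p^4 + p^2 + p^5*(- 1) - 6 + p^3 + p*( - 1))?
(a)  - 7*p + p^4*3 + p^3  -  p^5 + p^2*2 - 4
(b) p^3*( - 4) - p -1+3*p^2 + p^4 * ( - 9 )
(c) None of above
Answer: c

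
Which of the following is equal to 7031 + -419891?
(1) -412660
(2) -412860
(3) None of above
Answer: 2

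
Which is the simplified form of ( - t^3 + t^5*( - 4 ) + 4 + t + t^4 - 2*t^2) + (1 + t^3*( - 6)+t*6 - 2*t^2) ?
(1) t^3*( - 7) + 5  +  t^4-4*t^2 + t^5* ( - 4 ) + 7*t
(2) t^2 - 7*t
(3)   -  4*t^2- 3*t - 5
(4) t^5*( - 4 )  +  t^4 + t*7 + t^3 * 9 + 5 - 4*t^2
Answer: 1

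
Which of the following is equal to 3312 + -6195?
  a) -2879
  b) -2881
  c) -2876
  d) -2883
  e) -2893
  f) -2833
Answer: d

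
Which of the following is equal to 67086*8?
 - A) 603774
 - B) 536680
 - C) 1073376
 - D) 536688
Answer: D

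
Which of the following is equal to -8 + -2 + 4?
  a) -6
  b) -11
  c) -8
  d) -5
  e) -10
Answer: a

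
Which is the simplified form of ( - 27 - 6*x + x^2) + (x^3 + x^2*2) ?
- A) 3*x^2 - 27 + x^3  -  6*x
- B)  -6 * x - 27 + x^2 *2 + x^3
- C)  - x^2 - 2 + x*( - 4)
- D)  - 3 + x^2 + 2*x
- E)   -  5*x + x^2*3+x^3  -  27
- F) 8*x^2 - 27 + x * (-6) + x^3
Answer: A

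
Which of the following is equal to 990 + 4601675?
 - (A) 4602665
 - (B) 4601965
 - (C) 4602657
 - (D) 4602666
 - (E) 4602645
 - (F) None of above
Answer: A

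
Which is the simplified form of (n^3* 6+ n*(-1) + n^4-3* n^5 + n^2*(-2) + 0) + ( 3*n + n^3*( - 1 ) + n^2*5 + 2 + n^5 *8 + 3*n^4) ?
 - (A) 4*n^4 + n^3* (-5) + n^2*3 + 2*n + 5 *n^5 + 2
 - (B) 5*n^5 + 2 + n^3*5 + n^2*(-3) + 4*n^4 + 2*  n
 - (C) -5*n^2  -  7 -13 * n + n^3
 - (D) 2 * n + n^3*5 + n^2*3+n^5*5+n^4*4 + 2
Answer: D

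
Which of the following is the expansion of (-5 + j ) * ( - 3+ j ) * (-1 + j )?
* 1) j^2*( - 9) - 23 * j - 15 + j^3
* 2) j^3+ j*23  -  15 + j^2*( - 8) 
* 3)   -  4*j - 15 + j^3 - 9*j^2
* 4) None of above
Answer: 4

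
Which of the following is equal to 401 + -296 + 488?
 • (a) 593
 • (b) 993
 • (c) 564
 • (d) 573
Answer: a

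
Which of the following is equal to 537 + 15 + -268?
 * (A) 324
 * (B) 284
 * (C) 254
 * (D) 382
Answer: B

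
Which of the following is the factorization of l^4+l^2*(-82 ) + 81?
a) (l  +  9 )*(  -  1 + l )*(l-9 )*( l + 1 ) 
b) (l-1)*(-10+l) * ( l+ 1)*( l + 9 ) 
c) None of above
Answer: a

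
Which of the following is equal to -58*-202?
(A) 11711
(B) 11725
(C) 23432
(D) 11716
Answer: D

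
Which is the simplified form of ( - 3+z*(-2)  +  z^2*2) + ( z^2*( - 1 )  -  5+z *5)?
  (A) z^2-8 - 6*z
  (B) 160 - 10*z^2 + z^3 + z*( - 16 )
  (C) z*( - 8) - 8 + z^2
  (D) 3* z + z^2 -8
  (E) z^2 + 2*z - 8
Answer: D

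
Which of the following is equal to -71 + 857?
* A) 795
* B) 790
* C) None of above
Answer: C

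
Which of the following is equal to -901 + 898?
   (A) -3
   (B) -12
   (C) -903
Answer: A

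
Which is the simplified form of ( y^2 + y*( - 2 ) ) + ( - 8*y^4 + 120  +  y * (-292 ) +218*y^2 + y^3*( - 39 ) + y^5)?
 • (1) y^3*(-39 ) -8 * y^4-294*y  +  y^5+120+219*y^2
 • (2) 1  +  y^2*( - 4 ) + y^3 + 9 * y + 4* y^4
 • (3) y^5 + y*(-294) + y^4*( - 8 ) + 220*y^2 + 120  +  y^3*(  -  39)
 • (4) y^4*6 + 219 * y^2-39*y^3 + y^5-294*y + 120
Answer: 1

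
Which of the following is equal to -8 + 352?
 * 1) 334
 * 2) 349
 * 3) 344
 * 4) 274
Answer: 3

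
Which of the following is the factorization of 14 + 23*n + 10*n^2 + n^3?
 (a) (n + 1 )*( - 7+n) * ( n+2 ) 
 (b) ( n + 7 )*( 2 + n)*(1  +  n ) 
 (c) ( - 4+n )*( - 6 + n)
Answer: b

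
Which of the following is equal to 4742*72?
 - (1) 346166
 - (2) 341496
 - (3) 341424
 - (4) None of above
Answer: 3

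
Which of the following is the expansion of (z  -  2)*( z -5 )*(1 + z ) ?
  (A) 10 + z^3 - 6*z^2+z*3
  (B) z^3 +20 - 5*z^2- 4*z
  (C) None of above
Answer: A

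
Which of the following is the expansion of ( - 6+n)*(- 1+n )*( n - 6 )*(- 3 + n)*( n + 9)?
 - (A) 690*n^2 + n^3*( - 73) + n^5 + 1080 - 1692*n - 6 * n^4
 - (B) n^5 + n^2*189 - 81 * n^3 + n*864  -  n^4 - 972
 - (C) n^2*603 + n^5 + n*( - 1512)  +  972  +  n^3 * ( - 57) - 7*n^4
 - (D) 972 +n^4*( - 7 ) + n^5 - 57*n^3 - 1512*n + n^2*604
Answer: C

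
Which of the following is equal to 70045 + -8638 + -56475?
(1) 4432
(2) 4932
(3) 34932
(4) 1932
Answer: 2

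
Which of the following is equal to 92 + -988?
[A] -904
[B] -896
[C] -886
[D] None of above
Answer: B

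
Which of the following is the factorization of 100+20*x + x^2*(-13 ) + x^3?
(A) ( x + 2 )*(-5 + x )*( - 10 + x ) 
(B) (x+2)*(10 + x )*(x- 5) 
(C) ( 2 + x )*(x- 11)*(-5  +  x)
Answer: A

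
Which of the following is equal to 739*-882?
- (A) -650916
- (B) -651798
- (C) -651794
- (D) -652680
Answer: B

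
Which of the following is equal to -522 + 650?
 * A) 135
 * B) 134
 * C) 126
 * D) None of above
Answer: D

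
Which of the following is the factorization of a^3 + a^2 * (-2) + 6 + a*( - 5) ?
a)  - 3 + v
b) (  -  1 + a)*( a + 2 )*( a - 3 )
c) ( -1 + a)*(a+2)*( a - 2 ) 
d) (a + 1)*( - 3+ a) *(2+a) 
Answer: b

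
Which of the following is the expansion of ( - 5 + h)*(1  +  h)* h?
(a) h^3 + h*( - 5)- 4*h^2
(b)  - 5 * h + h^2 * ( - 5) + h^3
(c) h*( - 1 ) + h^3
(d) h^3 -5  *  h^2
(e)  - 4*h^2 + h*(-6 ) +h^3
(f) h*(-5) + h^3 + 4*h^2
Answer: a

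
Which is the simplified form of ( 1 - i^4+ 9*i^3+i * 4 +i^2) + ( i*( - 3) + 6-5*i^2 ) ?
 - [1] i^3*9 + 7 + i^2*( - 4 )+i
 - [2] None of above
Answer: 2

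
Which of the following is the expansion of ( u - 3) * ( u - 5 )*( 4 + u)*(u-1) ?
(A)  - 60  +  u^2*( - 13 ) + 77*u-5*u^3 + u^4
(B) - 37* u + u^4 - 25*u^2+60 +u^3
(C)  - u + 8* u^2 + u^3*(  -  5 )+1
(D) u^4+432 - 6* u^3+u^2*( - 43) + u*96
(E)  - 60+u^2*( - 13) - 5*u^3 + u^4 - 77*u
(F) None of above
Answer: A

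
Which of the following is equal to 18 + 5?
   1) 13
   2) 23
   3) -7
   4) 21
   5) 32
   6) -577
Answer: 2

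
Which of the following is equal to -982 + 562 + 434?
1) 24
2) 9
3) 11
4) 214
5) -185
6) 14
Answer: 6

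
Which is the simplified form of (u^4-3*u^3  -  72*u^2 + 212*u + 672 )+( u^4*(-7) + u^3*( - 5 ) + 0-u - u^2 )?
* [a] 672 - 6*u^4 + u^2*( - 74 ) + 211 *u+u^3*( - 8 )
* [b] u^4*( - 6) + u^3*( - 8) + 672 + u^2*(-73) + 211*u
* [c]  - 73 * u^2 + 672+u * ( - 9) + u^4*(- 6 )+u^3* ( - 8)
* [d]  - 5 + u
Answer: b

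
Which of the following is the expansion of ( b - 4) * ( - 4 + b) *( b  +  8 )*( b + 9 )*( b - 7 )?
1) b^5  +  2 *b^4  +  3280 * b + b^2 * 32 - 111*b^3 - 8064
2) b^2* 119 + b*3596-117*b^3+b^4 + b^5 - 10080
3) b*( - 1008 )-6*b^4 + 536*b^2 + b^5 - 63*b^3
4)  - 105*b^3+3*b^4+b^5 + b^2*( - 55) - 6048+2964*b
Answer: 1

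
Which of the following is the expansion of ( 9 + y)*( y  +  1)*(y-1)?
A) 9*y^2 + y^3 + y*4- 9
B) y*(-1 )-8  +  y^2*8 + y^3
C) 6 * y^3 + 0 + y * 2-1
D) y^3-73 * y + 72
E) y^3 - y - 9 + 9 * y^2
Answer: E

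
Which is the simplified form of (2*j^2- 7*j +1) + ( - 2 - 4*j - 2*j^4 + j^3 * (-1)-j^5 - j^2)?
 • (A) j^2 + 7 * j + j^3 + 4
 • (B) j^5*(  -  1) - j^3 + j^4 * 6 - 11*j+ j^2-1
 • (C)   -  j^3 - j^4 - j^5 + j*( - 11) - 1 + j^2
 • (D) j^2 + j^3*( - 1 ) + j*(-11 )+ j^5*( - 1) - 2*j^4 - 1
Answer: D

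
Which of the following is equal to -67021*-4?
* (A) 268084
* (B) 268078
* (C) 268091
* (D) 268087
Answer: A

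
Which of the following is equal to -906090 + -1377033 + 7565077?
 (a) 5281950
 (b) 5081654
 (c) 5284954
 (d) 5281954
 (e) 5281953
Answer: d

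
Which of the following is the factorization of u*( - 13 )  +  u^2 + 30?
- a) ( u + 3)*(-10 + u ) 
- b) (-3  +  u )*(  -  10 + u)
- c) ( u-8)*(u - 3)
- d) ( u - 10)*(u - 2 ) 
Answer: b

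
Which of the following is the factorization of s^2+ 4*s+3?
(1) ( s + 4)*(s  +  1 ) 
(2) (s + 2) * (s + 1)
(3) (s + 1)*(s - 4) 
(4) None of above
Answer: 4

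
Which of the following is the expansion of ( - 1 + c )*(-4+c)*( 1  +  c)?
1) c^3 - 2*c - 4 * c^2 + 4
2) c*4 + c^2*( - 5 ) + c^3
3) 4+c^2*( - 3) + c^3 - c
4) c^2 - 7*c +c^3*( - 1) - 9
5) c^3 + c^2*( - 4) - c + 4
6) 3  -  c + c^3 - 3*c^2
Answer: 5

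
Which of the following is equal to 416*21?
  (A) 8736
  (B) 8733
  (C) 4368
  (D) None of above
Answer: A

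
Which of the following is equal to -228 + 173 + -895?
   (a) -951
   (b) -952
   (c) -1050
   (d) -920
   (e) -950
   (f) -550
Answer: e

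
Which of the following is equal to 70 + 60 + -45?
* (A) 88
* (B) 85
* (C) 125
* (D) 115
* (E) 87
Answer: B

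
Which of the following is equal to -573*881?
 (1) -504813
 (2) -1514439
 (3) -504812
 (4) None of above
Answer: 1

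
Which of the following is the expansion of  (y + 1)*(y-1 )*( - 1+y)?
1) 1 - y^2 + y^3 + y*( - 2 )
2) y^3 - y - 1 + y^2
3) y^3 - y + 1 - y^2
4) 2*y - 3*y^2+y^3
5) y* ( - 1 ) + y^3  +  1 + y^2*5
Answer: 3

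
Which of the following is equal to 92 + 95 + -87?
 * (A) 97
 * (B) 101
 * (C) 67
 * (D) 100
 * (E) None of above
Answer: D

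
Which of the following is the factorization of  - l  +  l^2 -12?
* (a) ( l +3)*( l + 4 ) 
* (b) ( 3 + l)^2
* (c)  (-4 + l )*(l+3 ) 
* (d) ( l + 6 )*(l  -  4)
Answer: c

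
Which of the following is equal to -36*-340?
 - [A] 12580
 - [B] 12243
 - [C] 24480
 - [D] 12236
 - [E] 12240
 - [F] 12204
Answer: E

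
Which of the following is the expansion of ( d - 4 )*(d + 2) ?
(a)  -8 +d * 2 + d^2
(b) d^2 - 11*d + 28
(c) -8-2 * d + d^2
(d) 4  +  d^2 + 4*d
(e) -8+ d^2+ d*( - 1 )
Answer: c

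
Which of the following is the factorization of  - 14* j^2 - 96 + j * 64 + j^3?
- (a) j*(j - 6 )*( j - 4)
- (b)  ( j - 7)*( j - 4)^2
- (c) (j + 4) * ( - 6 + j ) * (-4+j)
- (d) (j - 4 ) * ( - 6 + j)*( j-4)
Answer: d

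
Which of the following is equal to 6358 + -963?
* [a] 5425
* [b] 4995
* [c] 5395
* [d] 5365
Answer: c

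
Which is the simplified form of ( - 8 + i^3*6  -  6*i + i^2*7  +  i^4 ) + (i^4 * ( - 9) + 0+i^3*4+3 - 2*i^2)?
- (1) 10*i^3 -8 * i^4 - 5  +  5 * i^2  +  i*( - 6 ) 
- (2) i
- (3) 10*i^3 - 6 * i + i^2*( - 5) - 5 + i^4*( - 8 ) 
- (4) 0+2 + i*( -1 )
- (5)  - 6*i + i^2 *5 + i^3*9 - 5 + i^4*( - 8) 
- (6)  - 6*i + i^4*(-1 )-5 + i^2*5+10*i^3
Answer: 1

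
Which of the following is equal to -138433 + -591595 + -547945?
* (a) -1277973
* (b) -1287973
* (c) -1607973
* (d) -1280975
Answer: a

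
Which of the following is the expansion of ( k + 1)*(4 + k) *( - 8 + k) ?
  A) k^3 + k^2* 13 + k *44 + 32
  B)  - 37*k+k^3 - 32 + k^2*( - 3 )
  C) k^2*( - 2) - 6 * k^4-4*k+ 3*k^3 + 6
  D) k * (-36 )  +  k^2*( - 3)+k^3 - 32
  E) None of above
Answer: D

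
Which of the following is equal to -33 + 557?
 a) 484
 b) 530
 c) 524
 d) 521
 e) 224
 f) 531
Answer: c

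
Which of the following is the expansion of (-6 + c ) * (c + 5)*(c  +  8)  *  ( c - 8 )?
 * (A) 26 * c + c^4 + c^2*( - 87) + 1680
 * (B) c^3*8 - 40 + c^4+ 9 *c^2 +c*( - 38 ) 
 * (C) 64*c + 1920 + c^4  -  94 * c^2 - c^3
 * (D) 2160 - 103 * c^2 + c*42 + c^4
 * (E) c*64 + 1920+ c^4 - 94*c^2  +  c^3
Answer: C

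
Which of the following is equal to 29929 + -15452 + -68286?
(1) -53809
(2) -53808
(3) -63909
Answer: 1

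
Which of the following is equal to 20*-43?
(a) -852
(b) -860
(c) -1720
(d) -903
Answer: b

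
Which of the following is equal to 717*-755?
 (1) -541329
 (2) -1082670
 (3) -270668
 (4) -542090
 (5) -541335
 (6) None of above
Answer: 5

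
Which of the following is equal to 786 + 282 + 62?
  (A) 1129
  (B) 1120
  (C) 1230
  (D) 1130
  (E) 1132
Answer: D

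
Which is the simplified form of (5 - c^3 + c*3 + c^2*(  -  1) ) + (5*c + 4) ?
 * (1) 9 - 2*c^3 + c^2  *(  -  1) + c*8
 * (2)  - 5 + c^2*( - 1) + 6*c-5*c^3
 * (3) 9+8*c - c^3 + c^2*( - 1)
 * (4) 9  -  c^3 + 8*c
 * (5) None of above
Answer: 3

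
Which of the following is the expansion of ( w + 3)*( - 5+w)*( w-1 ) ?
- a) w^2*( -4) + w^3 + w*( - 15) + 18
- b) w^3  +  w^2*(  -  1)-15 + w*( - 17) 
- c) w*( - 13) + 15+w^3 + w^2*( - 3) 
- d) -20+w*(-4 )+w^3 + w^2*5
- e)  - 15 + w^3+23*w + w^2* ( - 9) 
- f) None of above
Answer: c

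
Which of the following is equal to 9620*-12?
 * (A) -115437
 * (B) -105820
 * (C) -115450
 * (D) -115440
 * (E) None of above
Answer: D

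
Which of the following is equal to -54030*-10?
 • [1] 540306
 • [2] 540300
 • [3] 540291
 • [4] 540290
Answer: 2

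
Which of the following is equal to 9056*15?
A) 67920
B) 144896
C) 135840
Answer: C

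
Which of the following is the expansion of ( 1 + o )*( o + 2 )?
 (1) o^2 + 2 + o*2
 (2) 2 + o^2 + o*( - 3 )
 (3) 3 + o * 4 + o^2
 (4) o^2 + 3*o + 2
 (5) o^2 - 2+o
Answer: 4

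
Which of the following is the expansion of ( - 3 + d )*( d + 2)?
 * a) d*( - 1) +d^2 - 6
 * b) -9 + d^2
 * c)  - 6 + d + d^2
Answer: a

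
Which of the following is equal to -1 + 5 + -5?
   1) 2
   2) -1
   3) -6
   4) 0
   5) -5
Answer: 2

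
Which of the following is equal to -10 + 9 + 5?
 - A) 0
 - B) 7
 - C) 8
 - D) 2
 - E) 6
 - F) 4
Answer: F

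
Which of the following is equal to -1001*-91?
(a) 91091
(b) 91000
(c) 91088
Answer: a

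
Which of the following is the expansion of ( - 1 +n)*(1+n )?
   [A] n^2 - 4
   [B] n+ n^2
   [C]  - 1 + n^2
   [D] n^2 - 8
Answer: C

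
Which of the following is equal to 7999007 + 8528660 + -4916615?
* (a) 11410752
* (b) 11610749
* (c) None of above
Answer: c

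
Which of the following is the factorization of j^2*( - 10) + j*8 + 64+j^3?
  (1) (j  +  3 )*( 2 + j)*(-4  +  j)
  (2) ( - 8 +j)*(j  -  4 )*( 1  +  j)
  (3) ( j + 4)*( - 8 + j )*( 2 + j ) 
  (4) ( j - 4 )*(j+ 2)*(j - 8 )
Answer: 4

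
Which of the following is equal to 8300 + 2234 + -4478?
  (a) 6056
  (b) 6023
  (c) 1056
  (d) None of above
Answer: a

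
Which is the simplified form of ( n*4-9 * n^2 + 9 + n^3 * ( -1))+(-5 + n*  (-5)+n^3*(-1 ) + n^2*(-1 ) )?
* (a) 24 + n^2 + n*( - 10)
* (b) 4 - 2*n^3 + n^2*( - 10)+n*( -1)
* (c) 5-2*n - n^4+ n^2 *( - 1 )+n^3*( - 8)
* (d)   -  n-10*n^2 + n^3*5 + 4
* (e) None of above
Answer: b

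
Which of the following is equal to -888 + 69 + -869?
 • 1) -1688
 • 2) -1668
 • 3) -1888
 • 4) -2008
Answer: 1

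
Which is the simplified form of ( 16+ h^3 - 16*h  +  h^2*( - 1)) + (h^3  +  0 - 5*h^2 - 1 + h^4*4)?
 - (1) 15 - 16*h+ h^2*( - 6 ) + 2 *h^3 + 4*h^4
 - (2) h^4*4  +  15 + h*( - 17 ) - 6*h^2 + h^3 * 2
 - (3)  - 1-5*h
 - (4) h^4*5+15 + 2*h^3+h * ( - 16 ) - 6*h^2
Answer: 1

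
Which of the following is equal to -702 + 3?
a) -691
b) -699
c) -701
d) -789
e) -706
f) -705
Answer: b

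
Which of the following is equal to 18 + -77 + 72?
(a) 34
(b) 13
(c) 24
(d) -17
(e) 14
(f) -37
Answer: b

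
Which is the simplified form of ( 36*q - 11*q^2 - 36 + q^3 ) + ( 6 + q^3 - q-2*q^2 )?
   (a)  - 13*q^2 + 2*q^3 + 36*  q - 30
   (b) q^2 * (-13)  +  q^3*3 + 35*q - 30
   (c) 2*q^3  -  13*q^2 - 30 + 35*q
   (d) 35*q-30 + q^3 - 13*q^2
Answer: c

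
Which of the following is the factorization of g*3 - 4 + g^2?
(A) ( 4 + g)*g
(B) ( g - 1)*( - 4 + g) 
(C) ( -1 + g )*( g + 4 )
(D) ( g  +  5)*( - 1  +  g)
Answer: C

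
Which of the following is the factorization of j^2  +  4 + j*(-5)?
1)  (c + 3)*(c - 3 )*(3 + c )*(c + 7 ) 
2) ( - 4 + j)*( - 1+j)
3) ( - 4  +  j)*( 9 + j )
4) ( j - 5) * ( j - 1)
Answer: 2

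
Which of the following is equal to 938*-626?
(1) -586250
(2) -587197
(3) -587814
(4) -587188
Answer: 4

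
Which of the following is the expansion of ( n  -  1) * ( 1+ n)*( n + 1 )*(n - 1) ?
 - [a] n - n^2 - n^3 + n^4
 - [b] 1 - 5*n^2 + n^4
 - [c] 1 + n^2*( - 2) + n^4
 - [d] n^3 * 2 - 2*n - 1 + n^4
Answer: c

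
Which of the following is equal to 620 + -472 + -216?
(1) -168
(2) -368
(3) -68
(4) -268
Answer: 3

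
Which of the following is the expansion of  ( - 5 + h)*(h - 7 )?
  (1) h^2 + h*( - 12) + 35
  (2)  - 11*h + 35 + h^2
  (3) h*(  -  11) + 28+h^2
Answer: 1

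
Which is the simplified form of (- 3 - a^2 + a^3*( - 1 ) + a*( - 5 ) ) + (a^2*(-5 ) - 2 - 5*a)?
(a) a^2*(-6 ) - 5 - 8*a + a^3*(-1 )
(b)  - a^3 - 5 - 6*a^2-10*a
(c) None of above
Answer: b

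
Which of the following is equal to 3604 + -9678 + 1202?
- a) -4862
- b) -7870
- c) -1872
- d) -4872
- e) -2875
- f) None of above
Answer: d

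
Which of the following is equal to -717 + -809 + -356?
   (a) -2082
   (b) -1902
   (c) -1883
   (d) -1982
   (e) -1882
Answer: e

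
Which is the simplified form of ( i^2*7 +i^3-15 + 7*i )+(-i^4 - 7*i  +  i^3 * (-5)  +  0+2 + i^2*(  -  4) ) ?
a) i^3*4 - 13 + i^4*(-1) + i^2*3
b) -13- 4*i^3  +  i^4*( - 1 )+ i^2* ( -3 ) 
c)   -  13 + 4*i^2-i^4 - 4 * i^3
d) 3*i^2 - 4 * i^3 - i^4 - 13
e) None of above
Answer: d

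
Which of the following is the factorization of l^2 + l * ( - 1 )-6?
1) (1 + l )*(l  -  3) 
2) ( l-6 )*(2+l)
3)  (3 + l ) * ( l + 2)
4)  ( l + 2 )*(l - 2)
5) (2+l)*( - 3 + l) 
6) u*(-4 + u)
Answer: 5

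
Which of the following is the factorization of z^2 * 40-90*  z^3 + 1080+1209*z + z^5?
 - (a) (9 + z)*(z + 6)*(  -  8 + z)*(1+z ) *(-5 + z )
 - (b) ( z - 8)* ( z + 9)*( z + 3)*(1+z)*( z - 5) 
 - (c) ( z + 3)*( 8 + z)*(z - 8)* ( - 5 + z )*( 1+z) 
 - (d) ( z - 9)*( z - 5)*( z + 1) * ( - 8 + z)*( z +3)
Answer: b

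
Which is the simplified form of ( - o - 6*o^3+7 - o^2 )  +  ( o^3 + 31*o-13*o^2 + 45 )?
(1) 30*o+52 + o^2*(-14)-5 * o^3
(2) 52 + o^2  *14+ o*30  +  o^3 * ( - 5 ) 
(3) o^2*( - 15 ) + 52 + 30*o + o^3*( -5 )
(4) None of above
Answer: 1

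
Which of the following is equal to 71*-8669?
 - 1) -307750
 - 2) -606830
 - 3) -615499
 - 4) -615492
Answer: 3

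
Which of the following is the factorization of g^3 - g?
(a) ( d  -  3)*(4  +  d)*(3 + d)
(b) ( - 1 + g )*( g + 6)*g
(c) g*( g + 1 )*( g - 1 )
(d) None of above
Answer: c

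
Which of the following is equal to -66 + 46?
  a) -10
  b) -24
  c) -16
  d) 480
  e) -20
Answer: e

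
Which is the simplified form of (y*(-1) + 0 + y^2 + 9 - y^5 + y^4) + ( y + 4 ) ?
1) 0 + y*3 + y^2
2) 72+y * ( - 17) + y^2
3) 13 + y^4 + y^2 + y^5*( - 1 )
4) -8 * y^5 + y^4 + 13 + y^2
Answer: 3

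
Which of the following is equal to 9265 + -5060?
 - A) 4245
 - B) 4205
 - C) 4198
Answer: B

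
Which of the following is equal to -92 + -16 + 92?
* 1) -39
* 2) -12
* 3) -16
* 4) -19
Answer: 3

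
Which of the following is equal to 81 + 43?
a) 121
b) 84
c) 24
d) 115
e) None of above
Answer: e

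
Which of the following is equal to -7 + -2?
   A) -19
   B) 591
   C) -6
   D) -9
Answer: D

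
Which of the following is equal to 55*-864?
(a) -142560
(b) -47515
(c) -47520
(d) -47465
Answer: c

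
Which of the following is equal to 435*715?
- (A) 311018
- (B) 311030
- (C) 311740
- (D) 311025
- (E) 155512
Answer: D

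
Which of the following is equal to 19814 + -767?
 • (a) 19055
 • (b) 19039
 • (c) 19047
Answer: c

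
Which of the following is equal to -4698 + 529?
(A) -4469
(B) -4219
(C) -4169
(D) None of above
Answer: C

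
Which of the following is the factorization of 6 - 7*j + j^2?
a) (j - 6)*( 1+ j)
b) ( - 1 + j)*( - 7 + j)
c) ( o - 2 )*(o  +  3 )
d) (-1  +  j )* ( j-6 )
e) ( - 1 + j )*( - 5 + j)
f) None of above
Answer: d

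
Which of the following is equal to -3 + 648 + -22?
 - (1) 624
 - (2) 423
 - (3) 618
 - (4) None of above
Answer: 4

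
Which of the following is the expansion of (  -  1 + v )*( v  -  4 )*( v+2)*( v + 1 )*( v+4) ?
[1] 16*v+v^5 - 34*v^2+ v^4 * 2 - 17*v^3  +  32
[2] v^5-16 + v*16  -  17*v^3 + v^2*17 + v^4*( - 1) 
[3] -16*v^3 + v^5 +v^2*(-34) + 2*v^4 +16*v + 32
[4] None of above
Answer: 1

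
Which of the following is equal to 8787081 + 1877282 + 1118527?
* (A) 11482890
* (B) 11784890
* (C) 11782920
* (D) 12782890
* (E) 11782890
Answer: E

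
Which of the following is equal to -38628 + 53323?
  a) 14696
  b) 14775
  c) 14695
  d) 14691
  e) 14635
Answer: c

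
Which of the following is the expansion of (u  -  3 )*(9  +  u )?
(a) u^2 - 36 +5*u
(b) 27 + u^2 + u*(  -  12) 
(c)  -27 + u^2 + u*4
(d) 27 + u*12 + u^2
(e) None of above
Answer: e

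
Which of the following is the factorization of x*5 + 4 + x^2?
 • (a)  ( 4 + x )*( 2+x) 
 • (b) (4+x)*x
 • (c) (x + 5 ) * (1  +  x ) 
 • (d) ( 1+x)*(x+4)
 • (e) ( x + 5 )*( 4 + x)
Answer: d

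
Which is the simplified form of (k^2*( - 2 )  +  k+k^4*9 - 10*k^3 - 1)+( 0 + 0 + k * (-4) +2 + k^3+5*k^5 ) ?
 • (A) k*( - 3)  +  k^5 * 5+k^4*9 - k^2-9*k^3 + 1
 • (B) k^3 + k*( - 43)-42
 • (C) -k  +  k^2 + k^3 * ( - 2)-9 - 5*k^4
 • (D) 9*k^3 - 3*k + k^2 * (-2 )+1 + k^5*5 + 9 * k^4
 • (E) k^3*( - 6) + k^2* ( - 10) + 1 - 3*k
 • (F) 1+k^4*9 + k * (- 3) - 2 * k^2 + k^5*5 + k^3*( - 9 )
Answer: F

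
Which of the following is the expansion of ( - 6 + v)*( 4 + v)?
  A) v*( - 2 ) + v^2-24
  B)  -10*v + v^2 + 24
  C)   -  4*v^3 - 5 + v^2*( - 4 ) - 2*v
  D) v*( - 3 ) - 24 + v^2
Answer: A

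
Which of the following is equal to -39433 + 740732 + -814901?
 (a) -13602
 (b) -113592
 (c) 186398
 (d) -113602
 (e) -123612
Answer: d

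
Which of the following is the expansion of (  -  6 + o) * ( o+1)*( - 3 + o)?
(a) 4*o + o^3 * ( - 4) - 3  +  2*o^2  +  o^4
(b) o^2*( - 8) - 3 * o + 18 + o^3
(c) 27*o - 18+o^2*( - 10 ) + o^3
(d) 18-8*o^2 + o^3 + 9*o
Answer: d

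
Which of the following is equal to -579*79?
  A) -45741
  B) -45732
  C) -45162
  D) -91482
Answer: A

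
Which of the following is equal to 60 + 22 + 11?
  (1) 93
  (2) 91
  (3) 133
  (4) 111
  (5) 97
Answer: 1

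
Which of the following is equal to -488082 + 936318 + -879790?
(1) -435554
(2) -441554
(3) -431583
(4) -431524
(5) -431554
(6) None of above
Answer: 5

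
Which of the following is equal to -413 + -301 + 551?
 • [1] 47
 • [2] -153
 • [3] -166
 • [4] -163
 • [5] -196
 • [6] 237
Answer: 4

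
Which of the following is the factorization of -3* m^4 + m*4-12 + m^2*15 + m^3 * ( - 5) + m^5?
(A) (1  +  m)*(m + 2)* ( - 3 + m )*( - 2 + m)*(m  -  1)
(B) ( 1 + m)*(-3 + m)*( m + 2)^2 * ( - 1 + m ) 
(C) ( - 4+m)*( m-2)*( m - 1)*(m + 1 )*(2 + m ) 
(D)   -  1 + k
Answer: A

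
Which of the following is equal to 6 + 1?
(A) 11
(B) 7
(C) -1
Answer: B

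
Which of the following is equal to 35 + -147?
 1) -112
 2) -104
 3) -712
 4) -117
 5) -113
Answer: 1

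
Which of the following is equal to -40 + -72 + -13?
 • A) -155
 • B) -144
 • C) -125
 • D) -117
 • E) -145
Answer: C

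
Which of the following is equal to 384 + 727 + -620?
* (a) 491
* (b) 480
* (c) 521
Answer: a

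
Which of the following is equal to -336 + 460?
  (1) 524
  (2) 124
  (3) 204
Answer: 2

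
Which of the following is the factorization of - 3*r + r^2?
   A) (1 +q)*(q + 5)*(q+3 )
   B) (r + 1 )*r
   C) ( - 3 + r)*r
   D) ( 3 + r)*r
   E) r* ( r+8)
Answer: C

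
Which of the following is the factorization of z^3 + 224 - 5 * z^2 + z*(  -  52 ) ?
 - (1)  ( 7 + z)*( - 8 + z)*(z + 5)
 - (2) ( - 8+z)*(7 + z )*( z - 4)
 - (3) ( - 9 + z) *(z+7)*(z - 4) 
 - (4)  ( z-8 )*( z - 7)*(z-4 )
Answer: 2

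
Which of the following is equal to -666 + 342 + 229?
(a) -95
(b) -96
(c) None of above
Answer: a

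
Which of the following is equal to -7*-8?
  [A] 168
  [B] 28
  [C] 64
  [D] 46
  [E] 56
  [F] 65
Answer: E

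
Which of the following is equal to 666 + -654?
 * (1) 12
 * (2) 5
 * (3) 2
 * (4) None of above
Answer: 1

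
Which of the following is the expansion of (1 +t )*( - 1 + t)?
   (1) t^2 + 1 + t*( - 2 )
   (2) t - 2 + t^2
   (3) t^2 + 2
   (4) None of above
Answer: 4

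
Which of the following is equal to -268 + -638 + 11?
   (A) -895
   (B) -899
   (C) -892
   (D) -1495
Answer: A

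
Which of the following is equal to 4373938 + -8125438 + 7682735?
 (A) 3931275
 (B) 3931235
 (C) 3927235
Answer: B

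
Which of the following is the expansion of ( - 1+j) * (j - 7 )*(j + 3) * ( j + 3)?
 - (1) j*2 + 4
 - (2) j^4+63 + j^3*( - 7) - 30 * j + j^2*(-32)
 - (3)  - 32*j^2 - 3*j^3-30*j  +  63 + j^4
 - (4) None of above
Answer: 4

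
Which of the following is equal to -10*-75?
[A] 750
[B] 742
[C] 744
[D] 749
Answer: A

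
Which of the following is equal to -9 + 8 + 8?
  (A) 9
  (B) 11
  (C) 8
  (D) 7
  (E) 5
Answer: D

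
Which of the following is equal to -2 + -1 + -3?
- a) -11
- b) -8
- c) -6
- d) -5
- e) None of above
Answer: c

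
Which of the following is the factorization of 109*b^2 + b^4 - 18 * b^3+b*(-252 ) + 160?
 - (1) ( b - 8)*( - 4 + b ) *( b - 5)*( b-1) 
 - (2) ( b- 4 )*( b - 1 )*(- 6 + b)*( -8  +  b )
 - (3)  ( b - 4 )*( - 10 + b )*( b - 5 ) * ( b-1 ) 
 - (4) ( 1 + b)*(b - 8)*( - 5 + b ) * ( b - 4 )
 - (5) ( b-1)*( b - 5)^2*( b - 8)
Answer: 1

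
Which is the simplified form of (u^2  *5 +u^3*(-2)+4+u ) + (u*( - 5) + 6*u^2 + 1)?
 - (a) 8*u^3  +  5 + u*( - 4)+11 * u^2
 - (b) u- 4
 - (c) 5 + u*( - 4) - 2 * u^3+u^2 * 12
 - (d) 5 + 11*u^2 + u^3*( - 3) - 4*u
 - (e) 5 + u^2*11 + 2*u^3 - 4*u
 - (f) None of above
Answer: f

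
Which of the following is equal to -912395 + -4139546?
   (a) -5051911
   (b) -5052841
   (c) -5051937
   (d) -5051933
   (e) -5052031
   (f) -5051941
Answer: f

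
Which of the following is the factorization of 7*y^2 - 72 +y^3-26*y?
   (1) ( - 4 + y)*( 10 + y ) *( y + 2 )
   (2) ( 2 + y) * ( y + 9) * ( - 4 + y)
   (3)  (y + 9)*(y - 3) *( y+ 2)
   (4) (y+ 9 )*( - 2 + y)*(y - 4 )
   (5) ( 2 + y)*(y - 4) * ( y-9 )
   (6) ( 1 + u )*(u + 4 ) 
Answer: 2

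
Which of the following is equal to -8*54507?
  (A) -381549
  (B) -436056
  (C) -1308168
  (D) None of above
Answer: B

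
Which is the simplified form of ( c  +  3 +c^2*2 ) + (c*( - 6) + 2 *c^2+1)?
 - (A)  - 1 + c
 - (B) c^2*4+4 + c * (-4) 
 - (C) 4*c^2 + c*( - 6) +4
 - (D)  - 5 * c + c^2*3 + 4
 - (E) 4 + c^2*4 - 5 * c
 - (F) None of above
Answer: E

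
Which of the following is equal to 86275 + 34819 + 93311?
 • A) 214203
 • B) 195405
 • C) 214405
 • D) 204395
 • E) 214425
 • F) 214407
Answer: C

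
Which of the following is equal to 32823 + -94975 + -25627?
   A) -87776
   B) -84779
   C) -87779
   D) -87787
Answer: C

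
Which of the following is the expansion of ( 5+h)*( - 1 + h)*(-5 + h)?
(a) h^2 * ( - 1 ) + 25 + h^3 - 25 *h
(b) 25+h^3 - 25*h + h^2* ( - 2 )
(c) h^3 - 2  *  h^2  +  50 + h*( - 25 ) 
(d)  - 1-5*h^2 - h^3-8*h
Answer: a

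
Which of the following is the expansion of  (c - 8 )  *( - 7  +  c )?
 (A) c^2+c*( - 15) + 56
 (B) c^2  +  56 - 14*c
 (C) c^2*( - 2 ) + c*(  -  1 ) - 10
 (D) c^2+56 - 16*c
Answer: A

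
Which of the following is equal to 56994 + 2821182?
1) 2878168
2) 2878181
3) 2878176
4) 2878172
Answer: 3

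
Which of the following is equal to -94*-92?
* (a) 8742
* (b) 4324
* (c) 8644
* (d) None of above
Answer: d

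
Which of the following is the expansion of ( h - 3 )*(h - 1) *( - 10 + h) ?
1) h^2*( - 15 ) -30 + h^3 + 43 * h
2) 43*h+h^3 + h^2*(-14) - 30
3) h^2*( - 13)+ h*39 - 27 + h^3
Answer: 2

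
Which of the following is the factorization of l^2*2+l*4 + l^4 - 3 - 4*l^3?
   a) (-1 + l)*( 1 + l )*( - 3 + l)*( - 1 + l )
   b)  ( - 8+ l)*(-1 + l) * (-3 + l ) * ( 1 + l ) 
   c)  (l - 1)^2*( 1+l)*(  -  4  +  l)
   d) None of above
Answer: a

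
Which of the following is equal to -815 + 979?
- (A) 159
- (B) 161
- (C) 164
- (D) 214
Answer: C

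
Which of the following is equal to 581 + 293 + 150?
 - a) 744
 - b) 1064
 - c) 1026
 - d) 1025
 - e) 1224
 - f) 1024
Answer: f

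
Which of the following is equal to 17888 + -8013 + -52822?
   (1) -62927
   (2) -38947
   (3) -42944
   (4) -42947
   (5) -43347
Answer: 4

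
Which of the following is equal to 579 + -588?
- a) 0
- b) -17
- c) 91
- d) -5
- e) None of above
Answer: e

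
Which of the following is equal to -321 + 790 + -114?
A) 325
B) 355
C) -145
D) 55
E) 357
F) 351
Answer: B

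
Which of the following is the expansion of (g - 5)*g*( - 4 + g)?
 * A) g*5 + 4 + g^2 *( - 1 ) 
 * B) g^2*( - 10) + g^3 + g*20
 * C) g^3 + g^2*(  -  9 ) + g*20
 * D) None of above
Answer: C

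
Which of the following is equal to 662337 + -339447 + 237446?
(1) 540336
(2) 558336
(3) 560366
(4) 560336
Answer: 4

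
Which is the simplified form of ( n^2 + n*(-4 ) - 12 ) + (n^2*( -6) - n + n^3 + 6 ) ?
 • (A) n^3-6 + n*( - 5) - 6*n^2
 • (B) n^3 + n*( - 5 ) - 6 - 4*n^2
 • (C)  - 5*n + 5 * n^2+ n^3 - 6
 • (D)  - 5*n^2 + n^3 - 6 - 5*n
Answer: D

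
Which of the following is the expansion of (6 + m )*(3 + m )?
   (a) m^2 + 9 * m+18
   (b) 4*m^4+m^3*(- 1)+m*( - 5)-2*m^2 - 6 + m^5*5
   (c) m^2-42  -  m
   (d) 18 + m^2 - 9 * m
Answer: a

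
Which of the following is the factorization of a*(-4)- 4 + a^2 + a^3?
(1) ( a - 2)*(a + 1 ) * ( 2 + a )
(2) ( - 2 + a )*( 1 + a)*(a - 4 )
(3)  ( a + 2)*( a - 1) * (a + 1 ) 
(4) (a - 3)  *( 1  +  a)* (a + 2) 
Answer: 1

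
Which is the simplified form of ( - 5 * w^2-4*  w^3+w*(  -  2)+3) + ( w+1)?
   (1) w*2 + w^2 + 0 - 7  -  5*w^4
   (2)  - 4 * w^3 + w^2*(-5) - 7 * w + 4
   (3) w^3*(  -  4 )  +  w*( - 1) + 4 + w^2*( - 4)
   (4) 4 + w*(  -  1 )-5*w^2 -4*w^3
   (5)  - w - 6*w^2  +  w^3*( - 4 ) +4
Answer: 4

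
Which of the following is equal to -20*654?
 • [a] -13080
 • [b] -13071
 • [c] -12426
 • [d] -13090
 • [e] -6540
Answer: a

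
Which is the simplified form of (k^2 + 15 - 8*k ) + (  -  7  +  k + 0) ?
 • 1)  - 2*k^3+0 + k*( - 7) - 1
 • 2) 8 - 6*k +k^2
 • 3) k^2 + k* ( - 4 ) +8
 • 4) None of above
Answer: 4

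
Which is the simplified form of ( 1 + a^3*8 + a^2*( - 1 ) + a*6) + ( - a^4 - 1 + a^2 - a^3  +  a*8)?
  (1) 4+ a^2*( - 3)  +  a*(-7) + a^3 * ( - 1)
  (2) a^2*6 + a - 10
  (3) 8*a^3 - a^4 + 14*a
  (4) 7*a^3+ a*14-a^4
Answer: 4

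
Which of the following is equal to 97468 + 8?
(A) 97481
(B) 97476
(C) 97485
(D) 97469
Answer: B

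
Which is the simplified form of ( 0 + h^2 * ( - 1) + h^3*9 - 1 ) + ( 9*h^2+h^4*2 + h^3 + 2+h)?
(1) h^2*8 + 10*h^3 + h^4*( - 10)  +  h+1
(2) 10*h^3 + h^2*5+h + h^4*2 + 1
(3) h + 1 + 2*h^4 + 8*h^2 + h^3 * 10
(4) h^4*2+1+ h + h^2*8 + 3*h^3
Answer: 3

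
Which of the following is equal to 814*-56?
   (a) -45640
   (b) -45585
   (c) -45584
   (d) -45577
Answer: c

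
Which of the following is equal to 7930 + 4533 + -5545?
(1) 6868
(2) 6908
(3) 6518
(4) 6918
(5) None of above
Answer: 4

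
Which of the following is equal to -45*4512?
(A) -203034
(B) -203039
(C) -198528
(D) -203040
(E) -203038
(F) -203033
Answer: D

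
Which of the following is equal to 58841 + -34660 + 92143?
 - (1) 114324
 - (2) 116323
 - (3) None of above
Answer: 3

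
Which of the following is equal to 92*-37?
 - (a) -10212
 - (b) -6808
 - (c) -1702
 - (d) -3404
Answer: d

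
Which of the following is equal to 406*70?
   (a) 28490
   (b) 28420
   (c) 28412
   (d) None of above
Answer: b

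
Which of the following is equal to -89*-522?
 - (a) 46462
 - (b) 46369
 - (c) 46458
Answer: c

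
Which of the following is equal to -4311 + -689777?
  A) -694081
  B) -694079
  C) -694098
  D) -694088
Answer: D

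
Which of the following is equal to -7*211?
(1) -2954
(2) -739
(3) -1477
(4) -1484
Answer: 3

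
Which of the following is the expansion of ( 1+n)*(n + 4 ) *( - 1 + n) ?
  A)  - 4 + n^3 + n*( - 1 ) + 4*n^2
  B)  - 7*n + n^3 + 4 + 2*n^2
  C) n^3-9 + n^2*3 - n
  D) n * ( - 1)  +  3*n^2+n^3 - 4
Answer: A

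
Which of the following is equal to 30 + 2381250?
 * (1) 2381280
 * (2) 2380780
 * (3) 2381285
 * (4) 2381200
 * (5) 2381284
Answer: 1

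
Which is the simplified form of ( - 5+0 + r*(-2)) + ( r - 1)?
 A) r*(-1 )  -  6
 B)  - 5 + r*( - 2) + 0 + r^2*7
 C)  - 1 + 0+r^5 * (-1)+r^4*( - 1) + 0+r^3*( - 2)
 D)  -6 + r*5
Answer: A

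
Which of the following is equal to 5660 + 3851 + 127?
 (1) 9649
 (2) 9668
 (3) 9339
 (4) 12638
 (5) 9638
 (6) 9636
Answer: 5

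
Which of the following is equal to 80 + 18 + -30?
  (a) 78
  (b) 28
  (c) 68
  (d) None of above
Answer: c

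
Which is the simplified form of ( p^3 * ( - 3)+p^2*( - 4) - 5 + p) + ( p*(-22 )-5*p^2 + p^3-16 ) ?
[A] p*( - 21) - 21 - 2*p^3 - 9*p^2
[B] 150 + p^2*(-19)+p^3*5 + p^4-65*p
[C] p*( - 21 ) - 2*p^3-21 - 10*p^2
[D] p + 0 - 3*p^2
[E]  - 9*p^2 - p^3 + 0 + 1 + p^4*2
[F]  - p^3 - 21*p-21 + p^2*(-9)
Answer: A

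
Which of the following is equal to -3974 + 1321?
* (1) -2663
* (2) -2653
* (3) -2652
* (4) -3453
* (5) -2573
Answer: 2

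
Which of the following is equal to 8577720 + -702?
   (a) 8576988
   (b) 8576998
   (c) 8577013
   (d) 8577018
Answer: d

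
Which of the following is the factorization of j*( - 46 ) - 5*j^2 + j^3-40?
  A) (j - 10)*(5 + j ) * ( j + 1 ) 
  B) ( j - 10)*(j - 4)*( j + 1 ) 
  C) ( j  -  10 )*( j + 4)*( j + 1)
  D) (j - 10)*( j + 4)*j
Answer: C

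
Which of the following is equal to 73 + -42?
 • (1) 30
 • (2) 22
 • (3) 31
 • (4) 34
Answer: 3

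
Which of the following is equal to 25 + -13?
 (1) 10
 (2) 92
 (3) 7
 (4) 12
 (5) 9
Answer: 4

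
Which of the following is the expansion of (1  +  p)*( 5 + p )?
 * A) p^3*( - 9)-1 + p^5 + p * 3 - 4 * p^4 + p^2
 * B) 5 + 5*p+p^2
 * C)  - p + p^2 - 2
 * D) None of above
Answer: D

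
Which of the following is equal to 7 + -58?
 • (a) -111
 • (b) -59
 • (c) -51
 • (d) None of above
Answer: c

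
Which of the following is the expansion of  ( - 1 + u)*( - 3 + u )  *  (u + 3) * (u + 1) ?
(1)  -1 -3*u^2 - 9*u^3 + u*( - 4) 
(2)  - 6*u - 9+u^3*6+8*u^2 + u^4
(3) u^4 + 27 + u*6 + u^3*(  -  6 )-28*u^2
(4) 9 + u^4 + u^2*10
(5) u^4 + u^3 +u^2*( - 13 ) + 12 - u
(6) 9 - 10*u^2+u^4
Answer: 6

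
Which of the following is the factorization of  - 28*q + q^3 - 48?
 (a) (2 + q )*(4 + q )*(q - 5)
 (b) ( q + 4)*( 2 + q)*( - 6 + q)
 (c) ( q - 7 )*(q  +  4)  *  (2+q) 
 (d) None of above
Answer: b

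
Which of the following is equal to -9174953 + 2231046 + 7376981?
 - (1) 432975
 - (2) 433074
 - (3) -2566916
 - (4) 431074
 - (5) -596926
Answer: 2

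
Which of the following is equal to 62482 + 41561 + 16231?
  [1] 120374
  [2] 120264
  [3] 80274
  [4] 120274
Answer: 4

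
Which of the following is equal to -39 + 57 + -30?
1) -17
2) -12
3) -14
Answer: 2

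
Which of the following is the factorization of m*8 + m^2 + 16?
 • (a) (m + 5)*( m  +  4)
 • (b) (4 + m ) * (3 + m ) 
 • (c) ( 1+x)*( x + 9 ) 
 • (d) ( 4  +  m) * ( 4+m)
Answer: d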